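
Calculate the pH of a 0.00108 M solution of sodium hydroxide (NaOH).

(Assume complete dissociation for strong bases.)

[OH⁻] = 0.00108 M for strong base. pOH = -log[OH⁻] = 2.97, pH = 14 - pOH

pH = 11.03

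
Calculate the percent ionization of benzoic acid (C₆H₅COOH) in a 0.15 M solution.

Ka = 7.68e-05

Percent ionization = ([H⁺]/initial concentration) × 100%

Using Ka equilibrium: x² + Ka×x - Ka×C = 0. Solving: [H⁺] = 3.3559e-03. Percent = (3.3559e-03/0.15) × 100

Percent ionization = 2.24%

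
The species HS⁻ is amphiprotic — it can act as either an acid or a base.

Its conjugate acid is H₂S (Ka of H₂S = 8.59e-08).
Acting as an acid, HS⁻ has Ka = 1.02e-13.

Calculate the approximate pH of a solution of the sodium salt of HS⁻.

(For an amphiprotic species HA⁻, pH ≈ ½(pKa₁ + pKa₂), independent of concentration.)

pKa₁ = -log(8.59e-08) = 7.07; pKa₂ = -log(1.02e-13) = 12.99. For an amphiprotic species, pH ≈ ½(pKa₁ + pKa₂) = ½(7.07 + 12.99) = 10.03.

pH = 10.03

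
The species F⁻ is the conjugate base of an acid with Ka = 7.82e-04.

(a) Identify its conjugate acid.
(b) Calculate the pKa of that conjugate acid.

(a) The conjugate acid is formed by adding one H⁺ to F⁻, giving HF. (b) pKa = -log(Ka) = -log(7.82e-04) = 3.11.

Conjugate acid: HF; pK_a = 3.11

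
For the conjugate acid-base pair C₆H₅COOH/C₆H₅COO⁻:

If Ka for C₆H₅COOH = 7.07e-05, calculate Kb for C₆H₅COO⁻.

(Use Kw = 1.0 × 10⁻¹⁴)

For a conjugate pair Ka × Kb = Kw, so Kb = Kw/Ka = 1.0 × 10⁻¹⁴ / 7.07e-05 = 1.41e-10.

K_b = 1.41e-10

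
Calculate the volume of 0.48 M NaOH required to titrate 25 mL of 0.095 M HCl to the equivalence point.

At equivalence: moles acid = moles base. moles HCl = 0.095 × 25/1000 = 0.002375 mol. V_base = moles / 0.48 × 1000 = 4.9 mL.

V_{base} = 4.9 mL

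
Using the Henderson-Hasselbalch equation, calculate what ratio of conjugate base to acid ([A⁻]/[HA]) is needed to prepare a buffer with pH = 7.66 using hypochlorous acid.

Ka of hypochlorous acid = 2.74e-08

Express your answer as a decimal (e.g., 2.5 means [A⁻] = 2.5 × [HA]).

pKa = -log(2.74e-08) = 7.5622. pH = pKa + log([A⁻]/[HA]), so log([A⁻]/[HA]) = pH − pKa = 7.66 − 7.5622 = 0.0978. [A⁻]/[HA] = 10^(0.0978) = 1.25

[A⁻]/[HA] = 1.25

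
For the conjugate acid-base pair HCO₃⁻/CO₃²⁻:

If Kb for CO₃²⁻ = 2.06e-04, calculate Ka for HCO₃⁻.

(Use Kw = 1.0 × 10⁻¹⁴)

For a conjugate pair Ka × Kb = Kw, so Ka = Kw/Kb = 1.0 × 10⁻¹⁴ / 2.06e-04 = 4.85e-11.

K_a = 4.85e-11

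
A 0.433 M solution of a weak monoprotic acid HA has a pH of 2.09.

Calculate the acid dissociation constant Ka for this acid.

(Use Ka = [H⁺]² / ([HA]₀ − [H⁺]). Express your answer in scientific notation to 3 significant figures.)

[H⁺] = 10^(−pH) = 10^(−2.09) = 8.128e-03 M. For HA ⇌ H⁺ + A⁻, Ka = [H⁺][A⁻]/[HA] = [H⁺]² / ([HA]₀ − [H⁺]) = (8.128e-03)² / (0.433 − 8.128e-03) = 1.56e-04.

K_a = 1.56e-04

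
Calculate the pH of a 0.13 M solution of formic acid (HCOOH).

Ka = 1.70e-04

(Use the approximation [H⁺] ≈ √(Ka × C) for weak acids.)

[H⁺] = √(Ka × C) = √(1.70e-04 × 0.13) = 4.7011e-03. pH = -log(4.7011e-03)

pH = 2.33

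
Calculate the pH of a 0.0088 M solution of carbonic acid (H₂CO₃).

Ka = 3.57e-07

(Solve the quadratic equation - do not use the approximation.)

x² + Ka×x - Ka×C = 0. Using quadratic formula: [H⁺] = 5.5872e-05

pH = 4.25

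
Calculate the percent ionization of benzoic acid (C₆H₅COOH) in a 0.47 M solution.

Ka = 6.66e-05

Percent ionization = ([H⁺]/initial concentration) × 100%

Using Ka equilibrium: x² + Ka×x - Ka×C = 0. Solving: [H⁺] = 5.5616e-03. Percent = (5.5616e-03/0.47) × 100

Percent ionization = 1.18%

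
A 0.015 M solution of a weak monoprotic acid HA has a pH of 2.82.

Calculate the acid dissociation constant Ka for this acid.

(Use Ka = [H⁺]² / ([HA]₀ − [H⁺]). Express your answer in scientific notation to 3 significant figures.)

[H⁺] = 10^(−pH) = 10^(−2.82) = 1.514e-03 M. For HA ⇌ H⁺ + A⁻, Ka = [H⁺][A⁻]/[HA] = [H⁺]² / ([HA]₀ − [H⁺]) = (1.514e-03)² / (0.015 − 1.514e-03) = 1.70e-04.

K_a = 1.70e-04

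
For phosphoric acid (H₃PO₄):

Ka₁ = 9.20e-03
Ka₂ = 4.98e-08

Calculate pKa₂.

pKa₂ = -log(Ka₂) = -log(4.98e-08) = 7.30.

pK_{a2} = 7.30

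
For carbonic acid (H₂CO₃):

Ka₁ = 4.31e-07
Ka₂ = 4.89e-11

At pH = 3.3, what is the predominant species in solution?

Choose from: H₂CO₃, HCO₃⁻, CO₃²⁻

pKa₁ = 6.37, pKa₂ = 10.31. For a polyprotic acid the predominant species crosses at each pKa: below pKa_n the protonated form dominates, above it the deprotonated form does. At pH = 3.3, the predominant species is H₂CO₃.

H₂CO₃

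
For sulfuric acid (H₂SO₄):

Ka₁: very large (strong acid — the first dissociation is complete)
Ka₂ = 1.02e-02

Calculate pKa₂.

pKa₂ = -log(Ka₂) = -log(1.02e-02) = 1.99.

pK_{a2} = 1.99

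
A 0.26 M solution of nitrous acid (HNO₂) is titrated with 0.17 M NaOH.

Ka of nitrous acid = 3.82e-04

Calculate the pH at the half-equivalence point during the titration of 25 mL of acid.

At half-equivalence [HA] = [A⁻], so Henderson-Hasselbalch gives pH = pKa = -log(3.82e-04) = 3.42.

pH = pKa = 3.42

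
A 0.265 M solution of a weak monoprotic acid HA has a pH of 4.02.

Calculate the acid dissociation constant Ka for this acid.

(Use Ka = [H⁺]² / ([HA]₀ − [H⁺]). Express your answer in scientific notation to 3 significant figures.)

[H⁺] = 10^(−pH) = 10^(−4.02) = 9.550e-05 M. For HA ⇌ H⁺ + A⁻, Ka = [H⁺][A⁻]/[HA] = [H⁺]² / ([HA]₀ − [H⁺]) = (9.550e-05)² / (0.265 − 9.550e-05) = 3.44e-08.

K_a = 3.44e-08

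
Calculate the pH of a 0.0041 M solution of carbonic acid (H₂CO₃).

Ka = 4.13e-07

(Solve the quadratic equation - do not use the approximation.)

x² + Ka×x - Ka×C = 0. Using quadratic formula: [H⁺] = 4.0944e-05

pH = 4.39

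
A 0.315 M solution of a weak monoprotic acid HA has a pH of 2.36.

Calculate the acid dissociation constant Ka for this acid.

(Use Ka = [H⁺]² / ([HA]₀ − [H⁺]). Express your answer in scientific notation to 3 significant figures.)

[H⁺] = 10^(−pH) = 10^(−2.36) = 4.365e-03 M. For HA ⇌ H⁺ + A⁻, Ka = [H⁺][A⁻]/[HA] = [H⁺]² / ([HA]₀ − [H⁺]) = (4.365e-03)² / (0.315 − 4.365e-03) = 6.13e-05.

K_a = 6.13e-05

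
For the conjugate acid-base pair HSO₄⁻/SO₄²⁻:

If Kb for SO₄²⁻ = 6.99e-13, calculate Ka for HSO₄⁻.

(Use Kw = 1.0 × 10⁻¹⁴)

For a conjugate pair Ka × Kb = Kw, so Ka = Kw/Kb = 1.0 × 10⁻¹⁴ / 6.99e-13 = 1.43e-02.

K_a = 1.43e-02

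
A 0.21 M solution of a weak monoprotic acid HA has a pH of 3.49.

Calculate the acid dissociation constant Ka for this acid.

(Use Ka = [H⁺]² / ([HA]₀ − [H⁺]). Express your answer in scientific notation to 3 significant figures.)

[H⁺] = 10^(−pH) = 10^(−3.49) = 3.236e-04 M. For HA ⇌ H⁺ + A⁻, Ka = [H⁺][A⁻]/[HA] = [H⁺]² / ([HA]₀ − [H⁺]) = (3.236e-04)² / (0.21 − 3.236e-04) = 4.99e-07.

K_a = 4.99e-07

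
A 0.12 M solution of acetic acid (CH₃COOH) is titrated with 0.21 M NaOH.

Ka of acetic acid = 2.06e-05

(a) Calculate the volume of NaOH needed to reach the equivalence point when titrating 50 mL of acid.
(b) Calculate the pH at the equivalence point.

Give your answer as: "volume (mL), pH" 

moles acid = 0.12 × 50/1000 = 0.006 mol; V_base = moles/0.21 × 1000 = 28.6 mL. At equivalence only the conjugate base is present: [A⁻] = 0.006/0.079 = 7.6364e-02 M. Kb = Kw/Ka = 4.85e-10; [OH⁻] = √(Kb × [A⁻]) = 6.0885e-06; pOH = 5.22; pH = 14 - pOH = 8.78.

V = 28.6 mL, pH = 8.78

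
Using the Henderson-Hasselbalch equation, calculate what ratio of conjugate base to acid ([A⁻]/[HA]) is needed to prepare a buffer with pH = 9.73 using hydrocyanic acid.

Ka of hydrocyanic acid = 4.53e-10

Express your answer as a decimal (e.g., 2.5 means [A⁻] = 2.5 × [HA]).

pKa = -log(4.53e-10) = 9.3439. pH = pKa + log([A⁻]/[HA]), so log([A⁻]/[HA]) = pH − pKa = 9.73 − 9.3439 = 0.3861. [A⁻]/[HA] = 10^(0.3861) = 2.43

[A⁻]/[HA] = 2.43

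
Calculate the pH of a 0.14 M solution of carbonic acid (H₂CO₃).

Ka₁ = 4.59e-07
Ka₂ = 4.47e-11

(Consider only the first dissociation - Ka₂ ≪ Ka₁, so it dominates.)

First dissociation dominates. From Ka₁ = [H⁺][HA⁻]/[H₂A], x² + Ka₁·x − Ka₁·C = 0 with C = 0.14 M and Ka₁ = 4.59e-07. Solving: [H⁺] = (−Ka₁ + √(Ka₁² + 4·Ka₁·C)) / 2 = 2.5327e-04 M. pH = -log(2.5327e-04) = 3.60.

pH = 3.60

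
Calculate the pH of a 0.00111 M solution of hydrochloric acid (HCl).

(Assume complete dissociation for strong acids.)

[H⁺] = 0.00111 M for strong acid. pH = -log[H⁺] = -log(0.00111)

pH = 2.95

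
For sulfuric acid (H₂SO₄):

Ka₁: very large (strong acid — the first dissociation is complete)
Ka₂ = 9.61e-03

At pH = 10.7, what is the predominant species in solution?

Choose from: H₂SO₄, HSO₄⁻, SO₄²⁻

The first dissociation is complete, so H₂SO₄ itself is never the predominant species in water; pKa₂ = -log(9.61e-03) = 2.02. For a polyprotic acid the predominant species crosses at each pKa: below pKa_n the protonated form dominates, above it the deprotonated form does. At pH = 10.7, the predominant species is SO₄²⁻.

SO₄²⁻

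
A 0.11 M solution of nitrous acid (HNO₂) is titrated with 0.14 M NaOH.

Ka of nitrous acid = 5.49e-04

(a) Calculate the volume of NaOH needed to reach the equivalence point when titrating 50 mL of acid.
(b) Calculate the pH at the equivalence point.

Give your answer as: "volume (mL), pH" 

moles acid = 0.11 × 50/1000 = 0.0055 mol; V_base = moles/0.14 × 1000 = 39.3 mL. At equivalence only the conjugate base is present: [A⁻] = 0.0055/0.089 = 6.1600e-02 M. Kb = Kw/Ka = 1.82e-11; [OH⁻] = √(Kb × [A⁻]) = 1.0593e-06; pOH = 5.97; pH = 14 - pOH = 8.03.

V = 39.3 mL, pH = 8.03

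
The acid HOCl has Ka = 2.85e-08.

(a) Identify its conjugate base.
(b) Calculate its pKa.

(a) The conjugate base is formed by removing one H⁺ from HOCl, giving OCl⁻. (b) pKa = -log(Ka) = -log(2.85e-08) = 7.55.

Conjugate base: OCl⁻; pK_a = 7.55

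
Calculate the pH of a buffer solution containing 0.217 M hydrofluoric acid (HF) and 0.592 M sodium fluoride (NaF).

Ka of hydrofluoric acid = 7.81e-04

pKa = -log(7.81e-04) = 3.11. pH = pKa + log([A⁻]/[HA]) = 3.11 + log(0.592/0.217)

pH = 3.54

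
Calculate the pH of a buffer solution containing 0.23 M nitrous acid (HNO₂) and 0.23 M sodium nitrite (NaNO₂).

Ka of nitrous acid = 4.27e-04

pKa = -log(4.27e-04) = 3.37. pH = pKa + log([A⁻]/[HA]) = 3.37 + log(0.23/0.23)

pH = 3.37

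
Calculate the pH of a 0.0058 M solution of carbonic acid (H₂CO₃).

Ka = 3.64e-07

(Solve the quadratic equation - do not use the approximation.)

x² + Ka×x - Ka×C = 0. Using quadratic formula: [H⁺] = 4.5766e-05

pH = 4.34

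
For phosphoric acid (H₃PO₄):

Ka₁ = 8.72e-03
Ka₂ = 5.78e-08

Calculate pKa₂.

pKa₂ = -log(Ka₂) = -log(5.78e-08) = 7.24.

pK_{a2} = 7.24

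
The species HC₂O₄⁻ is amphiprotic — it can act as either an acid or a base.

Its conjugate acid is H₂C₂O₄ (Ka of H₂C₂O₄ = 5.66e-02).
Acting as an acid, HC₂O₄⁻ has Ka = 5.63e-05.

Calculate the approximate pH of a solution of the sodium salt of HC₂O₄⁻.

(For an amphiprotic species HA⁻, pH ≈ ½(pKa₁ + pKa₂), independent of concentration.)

pKa₁ = -log(5.66e-02) = 1.25; pKa₂ = -log(5.63e-05) = 4.25. For an amphiprotic species, pH ≈ ½(pKa₁ + pKa₂) = ½(1.25 + 4.25) = 2.75.

pH = 2.75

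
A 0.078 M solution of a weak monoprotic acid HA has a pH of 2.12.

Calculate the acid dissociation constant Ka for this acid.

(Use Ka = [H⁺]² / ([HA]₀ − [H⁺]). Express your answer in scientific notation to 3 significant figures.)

[H⁺] = 10^(−pH) = 10^(−2.12) = 7.586e-03 M. For HA ⇌ H⁺ + A⁻, Ka = [H⁺][A⁻]/[HA] = [H⁺]² / ([HA]₀ − [H⁺]) = (7.586e-03)² / (0.078 − 7.586e-03) = 8.17e-04.

K_a = 8.17e-04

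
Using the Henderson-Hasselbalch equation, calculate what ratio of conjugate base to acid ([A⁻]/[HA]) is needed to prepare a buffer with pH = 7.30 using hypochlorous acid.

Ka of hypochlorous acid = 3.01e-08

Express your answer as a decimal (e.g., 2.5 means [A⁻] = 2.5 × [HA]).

pKa = -log(3.01e-08) = 7.5214. pH = pKa + log([A⁻]/[HA]), so log([A⁻]/[HA]) = pH − pKa = 7.30 − 7.5214 = -0.2214. [A⁻]/[HA] = 10^(-0.2214) = 0.601

[A⁻]/[HA] = 0.601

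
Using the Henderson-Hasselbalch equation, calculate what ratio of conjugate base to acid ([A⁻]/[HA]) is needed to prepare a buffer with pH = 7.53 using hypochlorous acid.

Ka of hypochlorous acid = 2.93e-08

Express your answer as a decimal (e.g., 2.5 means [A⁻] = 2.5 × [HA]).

pKa = -log(2.93e-08) = 7.5331. pH = pKa + log([A⁻]/[HA]), so log([A⁻]/[HA]) = pH − pKa = 7.53 − 7.5331 = -0.0031. [A⁻]/[HA] = 10^(-0.0031) = 0.993

[A⁻]/[HA] = 0.993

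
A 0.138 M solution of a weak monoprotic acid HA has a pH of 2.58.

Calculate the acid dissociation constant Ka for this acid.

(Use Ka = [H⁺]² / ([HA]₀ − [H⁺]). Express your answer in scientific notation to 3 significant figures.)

[H⁺] = 10^(−pH) = 10^(−2.58) = 2.630e-03 M. For HA ⇌ H⁺ + A⁻, Ka = [H⁺][A⁻]/[HA] = [H⁺]² / ([HA]₀ − [H⁺]) = (2.630e-03)² / (0.138 − 2.630e-03) = 5.11e-05.

K_a = 5.11e-05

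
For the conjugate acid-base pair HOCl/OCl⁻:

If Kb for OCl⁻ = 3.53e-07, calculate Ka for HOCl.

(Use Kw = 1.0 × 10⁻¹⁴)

For a conjugate pair Ka × Kb = Kw, so Ka = Kw/Kb = 1.0 × 10⁻¹⁴ / 3.53e-07 = 2.83e-08.

K_a = 2.83e-08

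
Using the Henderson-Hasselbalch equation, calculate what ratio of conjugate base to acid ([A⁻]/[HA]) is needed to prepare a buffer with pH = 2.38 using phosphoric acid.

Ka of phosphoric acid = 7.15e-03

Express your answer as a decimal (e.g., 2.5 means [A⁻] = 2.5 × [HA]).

pKa = -log(7.15e-03) = 2.1457. pH = pKa + log([A⁻]/[HA]), so log([A⁻]/[HA]) = pH − pKa = 2.38 − 2.1457 = 0.2343. [A⁻]/[HA] = 10^(0.2343) = 1.72

[A⁻]/[HA] = 1.72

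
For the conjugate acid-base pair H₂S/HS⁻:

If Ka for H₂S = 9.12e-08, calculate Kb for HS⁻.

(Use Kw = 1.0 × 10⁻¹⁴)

For a conjugate pair Ka × Kb = Kw, so Kb = Kw/Ka = 1.0 × 10⁻¹⁴ / 9.12e-08 = 1.10e-07.

K_b = 1.10e-07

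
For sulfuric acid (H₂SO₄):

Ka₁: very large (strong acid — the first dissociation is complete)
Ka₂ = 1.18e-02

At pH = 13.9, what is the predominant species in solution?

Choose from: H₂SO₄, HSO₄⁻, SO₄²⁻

The first dissociation is complete, so H₂SO₄ itself is never the predominant species in water; pKa₂ = -log(1.18e-02) = 1.93. For a polyprotic acid the predominant species crosses at each pKa: below pKa_n the protonated form dominates, above it the deprotonated form does. At pH = 13.9, the predominant species is SO₄²⁻.

SO₄²⁻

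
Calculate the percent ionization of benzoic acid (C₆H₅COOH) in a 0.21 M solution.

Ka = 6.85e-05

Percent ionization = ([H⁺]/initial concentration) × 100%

Using Ka equilibrium: x² + Ka×x - Ka×C = 0. Solving: [H⁺] = 3.7587e-03. Percent = (3.7587e-03/0.21) × 100

Percent ionization = 1.79%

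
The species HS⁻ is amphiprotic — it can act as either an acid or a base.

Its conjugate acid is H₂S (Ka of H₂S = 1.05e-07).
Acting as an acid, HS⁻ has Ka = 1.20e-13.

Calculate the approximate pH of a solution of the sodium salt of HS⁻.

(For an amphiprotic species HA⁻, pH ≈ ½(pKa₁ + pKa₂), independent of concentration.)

pKa₁ = -log(1.05e-07) = 6.98; pKa₂ = -log(1.20e-13) = 12.92. For an amphiprotic species, pH ≈ ½(pKa₁ + pKa₂) = ½(6.98 + 12.92) = 9.95.

pH = 9.95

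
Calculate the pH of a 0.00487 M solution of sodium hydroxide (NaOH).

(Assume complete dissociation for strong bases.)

[OH⁻] = 0.00487 M for strong base. pOH = -log[OH⁻] = 2.31, pH = 14 - pOH

pH = 11.69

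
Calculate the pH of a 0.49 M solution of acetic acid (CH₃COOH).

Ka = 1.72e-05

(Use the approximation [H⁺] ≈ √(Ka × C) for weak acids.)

[H⁺] = √(Ka × C) = √(1.72e-05 × 0.49) = 2.9031e-03. pH = -log(2.9031e-03)

pH = 2.54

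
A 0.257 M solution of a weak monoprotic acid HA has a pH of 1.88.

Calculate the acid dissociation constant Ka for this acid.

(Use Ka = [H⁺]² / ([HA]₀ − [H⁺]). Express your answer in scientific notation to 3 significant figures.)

[H⁺] = 10^(−pH) = 10^(−1.88) = 1.318e-02 M. For HA ⇌ H⁺ + A⁻, Ka = [H⁺][A⁻]/[HA] = [H⁺]² / ([HA]₀ − [H⁺]) = (1.318e-02)² / (0.257 − 1.318e-02) = 7.13e-04.

K_a = 7.13e-04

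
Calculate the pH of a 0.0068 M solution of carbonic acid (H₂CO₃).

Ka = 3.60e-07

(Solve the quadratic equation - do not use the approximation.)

x² + Ka×x - Ka×C = 0. Using quadratic formula: [H⁺] = 4.9298e-05

pH = 4.31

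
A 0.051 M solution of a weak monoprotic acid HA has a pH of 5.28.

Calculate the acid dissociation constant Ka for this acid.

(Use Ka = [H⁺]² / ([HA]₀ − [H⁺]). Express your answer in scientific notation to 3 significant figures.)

[H⁺] = 10^(−pH) = 10^(−5.28) = 5.248e-06 M. For HA ⇌ H⁺ + A⁻, Ka = [H⁺][A⁻]/[HA] = [H⁺]² / ([HA]₀ − [H⁺]) = (5.248e-06)² / (0.051 − 5.248e-06) = 5.40e-10.

K_a = 5.40e-10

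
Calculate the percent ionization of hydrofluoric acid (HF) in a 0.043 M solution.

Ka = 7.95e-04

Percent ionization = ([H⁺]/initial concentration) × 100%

Using Ka equilibrium: x² + Ka×x - Ka×C = 0. Solving: [H⁺] = 5.4628e-03. Percent = (5.4628e-03/0.043) × 100

Percent ionization = 12.7%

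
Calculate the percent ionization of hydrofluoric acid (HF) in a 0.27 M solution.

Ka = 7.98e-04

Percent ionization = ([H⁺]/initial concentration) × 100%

Using Ka equilibrium: x² + Ka×x - Ka×C = 0. Solving: [H⁺] = 1.4285e-02. Percent = (1.4285e-02/0.27) × 100

Percent ionization = 5.29%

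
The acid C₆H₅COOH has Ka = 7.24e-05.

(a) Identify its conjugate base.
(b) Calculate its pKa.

(a) The conjugate base is formed by removing one H⁺ from C₆H₅COOH, giving C₆H₅COO⁻. (b) pKa = -log(Ka) = -log(7.24e-05) = 4.14.

Conjugate base: C₆H₅COO⁻; pK_a = 4.14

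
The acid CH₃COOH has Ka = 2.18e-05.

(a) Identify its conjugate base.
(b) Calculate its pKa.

(a) The conjugate base is formed by removing one H⁺ from CH₃COOH, giving CH₃COO⁻. (b) pKa = -log(Ka) = -log(2.18e-05) = 4.66.

Conjugate base: CH₃COO⁻; pK_a = 4.66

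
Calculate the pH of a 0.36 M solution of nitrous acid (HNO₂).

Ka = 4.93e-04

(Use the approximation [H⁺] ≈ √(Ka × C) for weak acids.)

[H⁺] = √(Ka × C) = √(4.93e-04 × 0.36) = 1.3322e-02. pH = -log(1.3322e-02)

pH = 1.88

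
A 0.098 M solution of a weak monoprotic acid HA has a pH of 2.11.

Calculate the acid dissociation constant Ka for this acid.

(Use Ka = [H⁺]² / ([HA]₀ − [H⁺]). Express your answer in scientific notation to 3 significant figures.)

[H⁺] = 10^(−pH) = 10^(−2.11) = 7.762e-03 M. For HA ⇌ H⁺ + A⁻, Ka = [H⁺][A⁻]/[HA] = [H⁺]² / ([HA]₀ − [H⁺]) = (7.762e-03)² / (0.098 − 7.762e-03) = 6.68e-04.

K_a = 6.68e-04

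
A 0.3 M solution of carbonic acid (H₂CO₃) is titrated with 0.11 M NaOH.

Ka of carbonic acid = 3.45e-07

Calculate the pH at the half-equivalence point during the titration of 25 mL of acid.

At half-equivalence [HA] = [A⁻], so Henderson-Hasselbalch gives pH = pKa = -log(3.45e-07) = 6.46.

pH = pKa = 6.46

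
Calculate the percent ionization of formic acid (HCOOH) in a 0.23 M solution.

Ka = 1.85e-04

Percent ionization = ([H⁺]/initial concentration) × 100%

Using Ka equilibrium: x² + Ka×x - Ka×C = 0. Solving: [H⁺] = 6.4312e-03. Percent = (6.4312e-03/0.23) × 100

Percent ionization = 2.8%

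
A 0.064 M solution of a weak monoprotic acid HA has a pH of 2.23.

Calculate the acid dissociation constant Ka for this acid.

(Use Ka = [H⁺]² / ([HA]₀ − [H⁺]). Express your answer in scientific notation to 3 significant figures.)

[H⁺] = 10^(−pH) = 10^(−2.23) = 5.888e-03 M. For HA ⇌ H⁺ + A⁻, Ka = [H⁺][A⁻]/[HA] = [H⁺]² / ([HA]₀ − [H⁺]) = (5.888e-03)² / (0.064 − 5.888e-03) = 5.97e-04.

K_a = 5.97e-04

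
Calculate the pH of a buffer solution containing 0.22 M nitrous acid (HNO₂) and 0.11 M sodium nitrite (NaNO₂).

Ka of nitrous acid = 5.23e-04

pKa = -log(5.23e-04) = 3.28. pH = pKa + log([A⁻]/[HA]) = 3.28 + log(0.11/0.22)

pH = 2.98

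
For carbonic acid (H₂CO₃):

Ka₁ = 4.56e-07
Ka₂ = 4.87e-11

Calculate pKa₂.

pKa₂ = -log(Ka₂) = -log(4.87e-11) = 10.31.

pK_{a2} = 10.31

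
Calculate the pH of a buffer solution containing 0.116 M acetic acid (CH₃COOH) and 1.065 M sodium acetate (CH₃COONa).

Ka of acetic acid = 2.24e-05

pKa = -log(2.24e-05) = 4.65. pH = pKa + log([A⁻]/[HA]) = 4.65 + log(1.065/0.116)

pH = 5.61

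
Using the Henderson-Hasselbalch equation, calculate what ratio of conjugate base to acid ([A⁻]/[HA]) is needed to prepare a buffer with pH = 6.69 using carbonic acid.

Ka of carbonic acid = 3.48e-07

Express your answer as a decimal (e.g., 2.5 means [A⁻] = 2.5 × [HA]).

pKa = -log(3.48e-07) = 6.4584. pH = pKa + log([A⁻]/[HA]), so log([A⁻]/[HA]) = pH − pKa = 6.69 − 6.4584 = 0.2316. [A⁻]/[HA] = 10^(0.2316) = 1.70

[A⁻]/[HA] = 1.70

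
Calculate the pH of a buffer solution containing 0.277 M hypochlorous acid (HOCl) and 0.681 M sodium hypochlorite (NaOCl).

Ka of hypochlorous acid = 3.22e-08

pKa = -log(3.22e-08) = 7.49. pH = pKa + log([A⁻]/[HA]) = 7.49 + log(0.681/0.277)

pH = 7.88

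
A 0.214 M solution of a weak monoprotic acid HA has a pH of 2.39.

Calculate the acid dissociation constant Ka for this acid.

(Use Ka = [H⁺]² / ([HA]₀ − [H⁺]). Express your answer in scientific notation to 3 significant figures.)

[H⁺] = 10^(−pH) = 10^(−2.39) = 4.074e-03 M. For HA ⇌ H⁺ + A⁻, Ka = [H⁺][A⁻]/[HA] = [H⁺]² / ([HA]₀ − [H⁺]) = (4.074e-03)² / (0.214 − 4.074e-03) = 7.91e-05.

K_a = 7.91e-05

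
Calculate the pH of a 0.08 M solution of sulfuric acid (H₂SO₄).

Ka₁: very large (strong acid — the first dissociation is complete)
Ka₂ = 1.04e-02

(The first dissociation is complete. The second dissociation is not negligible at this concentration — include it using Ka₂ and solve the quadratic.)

First dissociation is complete: [H⁺]₀ = [HSO₄⁻]₀ = C = 0.08 M. Second dissociation HSO₄⁻ ⇌ H⁺ + SO₄²⁻: let x = [SO₄²⁻]. Ka₂ = (C + x)·x / (C − x) = 1.04e-02 → x² + (C + Ka₂)·x − Ka₂·C = 0 → x² + 0.09040·x − 8.320e-04 = 0. x = (−0.09040 + √(0.09040² + 4 × 8.320e-04)) / 2 = 8.4194e-03 M. [H⁺] = C + x = 0.08 + 8.4194e-03 = 8.8419e-02 M. pH = -log(8.8419e-02) = 1.05.

pH = 1.05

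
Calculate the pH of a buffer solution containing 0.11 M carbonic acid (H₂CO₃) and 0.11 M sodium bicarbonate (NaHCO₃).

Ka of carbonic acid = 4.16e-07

pKa = -log(4.16e-07) = 6.38. pH = pKa + log([A⁻]/[HA]) = 6.38 + log(0.11/0.11)

pH = 6.38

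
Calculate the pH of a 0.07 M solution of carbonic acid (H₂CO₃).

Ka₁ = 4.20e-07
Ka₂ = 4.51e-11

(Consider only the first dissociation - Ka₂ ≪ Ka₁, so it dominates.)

First dissociation dominates. From Ka₁ = [H⁺][HA⁻]/[H₂A], x² + Ka₁·x − Ka₁·C = 0 with C = 0.07 M and Ka₁ = 4.20e-07. Solving: [H⁺] = (−Ka₁ + √(Ka₁² + 4·Ka₁·C)) / 2 = 1.7125e-04 M. pH = -log(1.7125e-04) = 3.77.

pH = 3.77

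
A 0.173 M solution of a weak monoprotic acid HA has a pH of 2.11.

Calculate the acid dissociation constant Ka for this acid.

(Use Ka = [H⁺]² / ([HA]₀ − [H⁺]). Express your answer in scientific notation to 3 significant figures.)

[H⁺] = 10^(−pH) = 10^(−2.11) = 7.762e-03 M. For HA ⇌ H⁺ + A⁻, Ka = [H⁺][A⁻]/[HA] = [H⁺]² / ([HA]₀ − [H⁺]) = (7.762e-03)² / (0.173 − 7.762e-03) = 3.65e-04.

K_a = 3.65e-04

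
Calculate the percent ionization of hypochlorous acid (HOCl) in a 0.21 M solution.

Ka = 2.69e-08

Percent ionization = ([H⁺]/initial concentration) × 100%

Using Ka equilibrium: x² + Ka×x - Ka×C = 0. Solving: [H⁺] = 7.5146e-05. Percent = (7.5146e-05/0.21) × 100

Percent ionization = 0.0358%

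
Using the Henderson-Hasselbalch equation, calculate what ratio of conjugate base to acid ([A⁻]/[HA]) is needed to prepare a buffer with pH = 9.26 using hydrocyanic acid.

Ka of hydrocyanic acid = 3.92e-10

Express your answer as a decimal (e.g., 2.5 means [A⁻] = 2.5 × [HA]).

pKa = -log(3.92e-10) = 9.4067. pH = pKa + log([A⁻]/[HA]), so log([A⁻]/[HA]) = pH − pKa = 9.26 − 9.4067 = -0.1467. [A⁻]/[HA] = 10^(-0.1467) = 0.713

[A⁻]/[HA] = 0.713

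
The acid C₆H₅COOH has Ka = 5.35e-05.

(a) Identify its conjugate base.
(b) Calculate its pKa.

(a) The conjugate base is formed by removing one H⁺ from C₆H₅COOH, giving C₆H₅COO⁻. (b) pKa = -log(Ka) = -log(5.35e-05) = 4.27.

Conjugate base: C₆H₅COO⁻; pK_a = 4.27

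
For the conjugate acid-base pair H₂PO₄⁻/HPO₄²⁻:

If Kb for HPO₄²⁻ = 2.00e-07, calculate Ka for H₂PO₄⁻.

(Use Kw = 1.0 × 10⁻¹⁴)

For a conjugate pair Ka × Kb = Kw, so Ka = Kw/Kb = 1.0 × 10⁻¹⁴ / 2.00e-07 = 5.00e-08.

K_a = 5.00e-08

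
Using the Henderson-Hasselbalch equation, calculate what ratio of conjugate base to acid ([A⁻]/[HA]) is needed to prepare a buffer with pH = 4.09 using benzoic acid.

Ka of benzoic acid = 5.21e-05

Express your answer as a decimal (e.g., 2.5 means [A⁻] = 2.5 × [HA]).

pKa = -log(5.21e-05) = 4.2832. pH = pKa + log([A⁻]/[HA]), so log([A⁻]/[HA]) = pH − pKa = 4.09 − 4.2832 = -0.1932. [A⁻]/[HA] = 10^(-0.1932) = 0.641

[A⁻]/[HA] = 0.641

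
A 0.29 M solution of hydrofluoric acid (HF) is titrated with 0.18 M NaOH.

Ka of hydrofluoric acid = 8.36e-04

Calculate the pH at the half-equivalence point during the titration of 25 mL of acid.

At half-equivalence [HA] = [A⁻], so Henderson-Hasselbalch gives pH = pKa = -log(8.36e-04) = 3.08.

pH = pKa = 3.08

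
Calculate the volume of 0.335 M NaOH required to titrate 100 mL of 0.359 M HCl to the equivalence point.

At equivalence: moles acid = moles base. moles HCl = 0.359 × 100/1000 = 0.0359 mol. V_base = moles / 0.335 × 1000 = 107.2 mL.

V_{base} = 107.2 mL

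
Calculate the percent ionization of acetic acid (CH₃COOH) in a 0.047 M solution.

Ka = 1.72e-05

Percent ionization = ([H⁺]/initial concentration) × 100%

Using Ka equilibrium: x² + Ka×x - Ka×C = 0. Solving: [H⁺] = 8.9055e-04. Percent = (8.9055e-04/0.047) × 100

Percent ionization = 1.89%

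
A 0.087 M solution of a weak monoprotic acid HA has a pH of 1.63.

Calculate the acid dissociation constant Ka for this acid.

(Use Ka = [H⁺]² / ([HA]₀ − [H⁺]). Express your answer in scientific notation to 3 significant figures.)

[H⁺] = 10^(−pH) = 10^(−1.63) = 2.344e-02 M. For HA ⇌ H⁺ + A⁻, Ka = [H⁺][A⁻]/[HA] = [H⁺]² / ([HA]₀ − [H⁺]) = (2.344e-02)² / (0.087 − 2.344e-02) = 8.65e-03.

K_a = 8.65e-03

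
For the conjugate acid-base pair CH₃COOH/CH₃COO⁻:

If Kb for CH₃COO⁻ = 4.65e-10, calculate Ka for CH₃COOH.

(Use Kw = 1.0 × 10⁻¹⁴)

For a conjugate pair Ka × Kb = Kw, so Ka = Kw/Kb = 1.0 × 10⁻¹⁴ / 4.65e-10 = 2.15e-05.

K_a = 2.15e-05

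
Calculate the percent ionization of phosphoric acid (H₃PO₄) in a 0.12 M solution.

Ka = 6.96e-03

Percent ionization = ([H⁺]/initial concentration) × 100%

Using Ka equilibrium: x² + Ka×x - Ka×C = 0. Solving: [H⁺] = 2.5629e-02. Percent = (2.5629e-02/0.12) × 100

Percent ionization = 21.4%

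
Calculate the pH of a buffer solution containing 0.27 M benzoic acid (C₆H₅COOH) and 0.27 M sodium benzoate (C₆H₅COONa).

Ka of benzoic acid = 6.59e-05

pKa = -log(6.59e-05) = 4.18. pH = pKa + log([A⁻]/[HA]) = 4.18 + log(0.27/0.27)

pH = 4.18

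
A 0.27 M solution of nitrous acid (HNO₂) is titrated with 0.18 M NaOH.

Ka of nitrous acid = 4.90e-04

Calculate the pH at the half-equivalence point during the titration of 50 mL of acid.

At half-equivalence [HA] = [A⁻], so Henderson-Hasselbalch gives pH = pKa = -log(4.90e-04) = 3.31.

pH = pKa = 3.31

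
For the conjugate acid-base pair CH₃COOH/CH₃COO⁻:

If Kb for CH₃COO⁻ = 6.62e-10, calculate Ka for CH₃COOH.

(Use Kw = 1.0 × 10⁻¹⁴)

For a conjugate pair Ka × Kb = Kw, so Ka = Kw/Kb = 1.0 × 10⁻¹⁴ / 6.62e-10 = 1.51e-05.

K_a = 1.51e-05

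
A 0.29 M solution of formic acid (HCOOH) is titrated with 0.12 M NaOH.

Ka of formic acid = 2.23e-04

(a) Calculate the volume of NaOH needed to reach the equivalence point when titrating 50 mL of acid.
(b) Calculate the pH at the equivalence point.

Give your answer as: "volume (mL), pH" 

moles acid = 0.29 × 50/1000 = 0.0145 mol; V_base = moles/0.12 × 1000 = 120.8 mL. At equivalence only the conjugate base is present: [A⁻] = 0.0145/0.171 = 8.4878e-02 M. Kb = Kw/Ka = 4.48e-11; [OH⁻] = √(Kb × [A⁻]) = 1.9509e-06; pOH = 5.71; pH = 14 - pOH = 8.29.

V = 120.8 mL, pH = 8.29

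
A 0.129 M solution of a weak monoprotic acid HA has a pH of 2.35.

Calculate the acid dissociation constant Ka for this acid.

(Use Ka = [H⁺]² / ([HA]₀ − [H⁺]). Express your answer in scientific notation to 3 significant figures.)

[H⁺] = 10^(−pH) = 10^(−2.35) = 4.467e-03 M. For HA ⇌ H⁺ + A⁻, Ka = [H⁺][A⁻]/[HA] = [H⁺]² / ([HA]₀ − [H⁺]) = (4.467e-03)² / (0.129 − 4.467e-03) = 1.60e-04.

K_a = 1.60e-04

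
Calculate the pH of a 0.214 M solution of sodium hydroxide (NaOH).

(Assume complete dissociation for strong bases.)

[OH⁻] = 0.214 M for strong base. pOH = -log[OH⁻] = 0.67, pH = 14 - pOH

pH = 13.33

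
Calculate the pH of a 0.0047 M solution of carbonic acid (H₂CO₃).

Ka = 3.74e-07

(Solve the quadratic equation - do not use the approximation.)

x² + Ka×x - Ka×C = 0. Using quadratic formula: [H⁺] = 4.1740e-05

pH = 4.38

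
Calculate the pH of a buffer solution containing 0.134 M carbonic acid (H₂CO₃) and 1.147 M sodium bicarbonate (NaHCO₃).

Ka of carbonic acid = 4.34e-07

pKa = -log(4.34e-07) = 6.36. pH = pKa + log([A⁻]/[HA]) = 6.36 + log(1.147/0.134)

pH = 7.29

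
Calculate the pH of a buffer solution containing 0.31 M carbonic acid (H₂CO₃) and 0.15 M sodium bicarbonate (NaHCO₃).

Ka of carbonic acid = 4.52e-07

pKa = -log(4.52e-07) = 6.34. pH = pKa + log([A⁻]/[HA]) = 6.34 + log(0.15/0.31)

pH = 6.03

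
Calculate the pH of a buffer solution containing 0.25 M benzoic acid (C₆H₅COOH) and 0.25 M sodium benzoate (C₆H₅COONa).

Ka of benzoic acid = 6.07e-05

pKa = -log(6.07e-05) = 4.22. pH = pKa + log([A⁻]/[HA]) = 4.22 + log(0.25/0.25)

pH = 4.22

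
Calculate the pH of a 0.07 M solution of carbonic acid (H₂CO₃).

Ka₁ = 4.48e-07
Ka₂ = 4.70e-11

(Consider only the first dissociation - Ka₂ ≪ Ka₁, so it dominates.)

First dissociation dominates. From Ka₁ = [H⁺][HA⁻]/[H₂A], x² + Ka₁·x − Ka₁·C = 0 with C = 0.07 M and Ka₁ = 4.48e-07. Solving: [H⁺] = (−Ka₁ + √(Ka₁² + 4·Ka₁·C)) / 2 = 1.7686e-04 M. pH = -log(1.7686e-04) = 3.75.

pH = 3.75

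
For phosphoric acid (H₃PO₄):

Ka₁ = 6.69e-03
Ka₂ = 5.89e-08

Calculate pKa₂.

pKa₂ = -log(Ka₂) = -log(5.89e-08) = 7.23.

pK_{a2} = 7.23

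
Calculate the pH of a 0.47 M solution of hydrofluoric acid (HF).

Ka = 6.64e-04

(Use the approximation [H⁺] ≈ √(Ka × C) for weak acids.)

[H⁺] = √(Ka × C) = √(6.64e-04 × 0.47) = 1.7666e-02. pH = -log(1.7666e-02)

pH = 1.75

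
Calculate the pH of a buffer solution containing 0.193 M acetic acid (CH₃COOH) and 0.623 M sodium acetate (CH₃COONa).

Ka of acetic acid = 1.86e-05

pKa = -log(1.86e-05) = 4.73. pH = pKa + log([A⁻]/[HA]) = 4.73 + log(0.623/0.193)

pH = 5.24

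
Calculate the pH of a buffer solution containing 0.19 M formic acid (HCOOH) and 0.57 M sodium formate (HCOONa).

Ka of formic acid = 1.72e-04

pKa = -log(1.72e-04) = 3.76. pH = pKa + log([A⁻]/[HA]) = 3.76 + log(0.57/0.19)

pH = 4.24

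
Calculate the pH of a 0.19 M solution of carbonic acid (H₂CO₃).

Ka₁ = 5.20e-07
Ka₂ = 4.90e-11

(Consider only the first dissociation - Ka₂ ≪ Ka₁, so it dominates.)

First dissociation dominates. From Ka₁ = [H⁺][HA⁻]/[H₂A], x² + Ka₁·x − Ka₁·C = 0 with C = 0.19 M and Ka₁ = 5.20e-07. Solving: [H⁺] = (−Ka₁ + √(Ka₁² + 4·Ka₁·C)) / 2 = 3.1406e-04 M. pH = -log(3.1406e-04) = 3.50.

pH = 3.50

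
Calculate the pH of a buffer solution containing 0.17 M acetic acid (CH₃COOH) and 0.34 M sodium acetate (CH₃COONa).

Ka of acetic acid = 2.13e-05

pKa = -log(2.13e-05) = 4.67. pH = pKa + log([A⁻]/[HA]) = 4.67 + log(0.34/0.17)

pH = 4.97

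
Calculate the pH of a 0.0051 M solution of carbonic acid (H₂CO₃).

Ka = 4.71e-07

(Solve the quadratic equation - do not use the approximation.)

x² + Ka×x - Ka×C = 0. Using quadratic formula: [H⁺] = 4.8776e-05

pH = 4.31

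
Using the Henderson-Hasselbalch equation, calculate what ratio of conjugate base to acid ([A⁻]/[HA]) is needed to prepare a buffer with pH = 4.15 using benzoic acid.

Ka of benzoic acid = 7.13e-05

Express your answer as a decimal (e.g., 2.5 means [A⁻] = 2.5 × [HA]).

pKa = -log(7.13e-05) = 4.1469. pH = pKa + log([A⁻]/[HA]), so log([A⁻]/[HA]) = pH − pKa = 4.15 − 4.1469 = 0.0031. [A⁻]/[HA] = 10^(0.0031) = 1.01

[A⁻]/[HA] = 1.01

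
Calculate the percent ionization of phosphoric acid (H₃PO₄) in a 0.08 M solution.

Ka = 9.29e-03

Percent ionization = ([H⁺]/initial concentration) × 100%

Using Ka equilibrium: x² + Ka×x - Ka×C = 0. Solving: [H⁺] = 2.3010e-02. Percent = (2.3010e-02/0.08) × 100

Percent ionization = 28.8%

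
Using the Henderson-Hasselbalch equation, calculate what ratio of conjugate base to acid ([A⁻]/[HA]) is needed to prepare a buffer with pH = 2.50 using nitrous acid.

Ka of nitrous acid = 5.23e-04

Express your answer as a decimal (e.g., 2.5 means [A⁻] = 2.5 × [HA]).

pKa = -log(5.23e-04) = 3.2815. pH = pKa + log([A⁻]/[HA]), so log([A⁻]/[HA]) = pH − pKa = 2.50 − 3.2815 = -0.7815. [A⁻]/[HA] = 10^(-0.7815) = 0.165

[A⁻]/[HA] = 0.165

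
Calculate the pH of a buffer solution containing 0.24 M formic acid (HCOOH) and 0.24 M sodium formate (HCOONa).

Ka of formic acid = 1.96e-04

pKa = -log(1.96e-04) = 3.71. pH = pKa + log([A⁻]/[HA]) = 3.71 + log(0.24/0.24)

pH = 3.71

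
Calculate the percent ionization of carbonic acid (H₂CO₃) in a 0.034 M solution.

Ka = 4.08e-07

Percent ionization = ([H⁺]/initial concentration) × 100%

Using Ka equilibrium: x² + Ka×x - Ka×C = 0. Solving: [H⁺] = 1.1758e-04. Percent = (1.1758e-04/0.034) × 100

Percent ionization = 0.346%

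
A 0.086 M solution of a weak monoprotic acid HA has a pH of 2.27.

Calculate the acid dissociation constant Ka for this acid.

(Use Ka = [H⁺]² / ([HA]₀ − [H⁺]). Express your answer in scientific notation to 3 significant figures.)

[H⁺] = 10^(−pH) = 10^(−2.27) = 5.370e-03 M. For HA ⇌ H⁺ + A⁻, Ka = [H⁺][A⁻]/[HA] = [H⁺]² / ([HA]₀ − [H⁺]) = (5.370e-03)² / (0.086 − 5.370e-03) = 3.58e-04.

K_a = 3.58e-04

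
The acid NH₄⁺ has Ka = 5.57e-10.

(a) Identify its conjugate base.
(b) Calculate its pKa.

(a) The conjugate base is formed by removing one H⁺ from NH₄⁺, giving NH₃. (b) pKa = -log(Ka) = -log(5.57e-10) = 9.25.

Conjugate base: NH₃; pK_a = 9.25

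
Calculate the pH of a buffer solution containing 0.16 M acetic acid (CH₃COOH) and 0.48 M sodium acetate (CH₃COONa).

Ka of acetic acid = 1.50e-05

pKa = -log(1.50e-05) = 4.82. pH = pKa + log([A⁻]/[HA]) = 4.82 + log(0.48/0.16)

pH = 5.30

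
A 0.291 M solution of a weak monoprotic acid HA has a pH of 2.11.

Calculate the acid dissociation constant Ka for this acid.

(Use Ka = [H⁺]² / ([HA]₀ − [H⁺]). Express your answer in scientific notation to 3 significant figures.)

[H⁺] = 10^(−pH) = 10^(−2.11) = 7.762e-03 M. For HA ⇌ H⁺ + A⁻, Ka = [H⁺][A⁻]/[HA] = [H⁺]² / ([HA]₀ − [H⁺]) = (7.762e-03)² / (0.291 − 7.762e-03) = 2.13e-04.

K_a = 2.13e-04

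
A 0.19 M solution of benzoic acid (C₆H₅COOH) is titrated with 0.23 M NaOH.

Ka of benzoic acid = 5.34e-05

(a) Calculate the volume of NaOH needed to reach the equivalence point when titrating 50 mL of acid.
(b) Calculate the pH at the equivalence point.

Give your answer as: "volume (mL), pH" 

moles acid = 0.19 × 50/1000 = 0.0095 mol; V_base = moles/0.23 × 1000 = 41.3 mL. At equivalence only the conjugate base is present: [A⁻] = 0.0095/0.091 = 1.0405e-01 M. Kb = Kw/Ka = 1.87e-10; [OH⁻] = √(Kb × [A⁻]) = 4.4141e-06; pOH = 5.36; pH = 14 - pOH = 8.64.

V = 41.3 mL, pH = 8.64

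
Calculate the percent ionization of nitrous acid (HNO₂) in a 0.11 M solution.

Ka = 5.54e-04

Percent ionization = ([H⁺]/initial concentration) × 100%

Using Ka equilibrium: x² + Ka×x - Ka×C = 0. Solving: [H⁺] = 7.5343e-03. Percent = (7.5343e-03/0.11) × 100

Percent ionization = 6.85%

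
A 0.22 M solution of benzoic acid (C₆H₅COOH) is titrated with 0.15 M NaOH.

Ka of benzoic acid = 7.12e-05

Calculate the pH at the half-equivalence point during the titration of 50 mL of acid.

At half-equivalence [HA] = [A⁻], so Henderson-Hasselbalch gives pH = pKa = -log(7.12e-05) = 4.15.

pH = pKa = 4.15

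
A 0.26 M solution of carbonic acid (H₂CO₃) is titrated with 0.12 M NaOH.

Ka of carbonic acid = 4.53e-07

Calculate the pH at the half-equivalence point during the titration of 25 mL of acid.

At half-equivalence [HA] = [A⁻], so Henderson-Hasselbalch gives pH = pKa = -log(4.53e-07) = 6.34.

pH = pKa = 6.34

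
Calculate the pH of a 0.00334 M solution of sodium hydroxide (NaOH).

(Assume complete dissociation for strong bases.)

[OH⁻] = 0.00334 M for strong base. pOH = -log[OH⁻] = 2.48, pH = 14 - pOH

pH = 11.52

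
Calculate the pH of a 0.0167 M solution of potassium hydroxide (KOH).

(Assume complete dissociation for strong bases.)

[OH⁻] = 0.0167 M for strong base. pOH = -log[OH⁻] = 1.78, pH = 14 - pOH

pH = 12.22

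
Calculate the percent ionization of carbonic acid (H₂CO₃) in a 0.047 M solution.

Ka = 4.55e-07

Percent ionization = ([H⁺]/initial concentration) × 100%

Using Ka equilibrium: x² + Ka×x - Ka×C = 0. Solving: [H⁺] = 1.4601e-04. Percent = (1.4601e-04/0.047) × 100

Percent ionization = 0.311%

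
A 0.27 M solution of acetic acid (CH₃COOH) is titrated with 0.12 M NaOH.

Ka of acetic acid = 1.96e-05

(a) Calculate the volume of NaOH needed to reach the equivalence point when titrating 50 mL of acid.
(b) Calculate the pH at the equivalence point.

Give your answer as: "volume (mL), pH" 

moles acid = 0.27 × 50/1000 = 0.0135 mol; V_base = moles/0.12 × 1000 = 112.5 mL. At equivalence only the conjugate base is present: [A⁻] = 0.0135/0.163 = 8.3077e-02 M. Kb = Kw/Ka = 5.10e-10; [OH⁻] = √(Kb × [A⁻]) = 6.5105e-06; pOH = 5.19; pH = 14 - pOH = 8.81.

V = 112.5 mL, pH = 8.81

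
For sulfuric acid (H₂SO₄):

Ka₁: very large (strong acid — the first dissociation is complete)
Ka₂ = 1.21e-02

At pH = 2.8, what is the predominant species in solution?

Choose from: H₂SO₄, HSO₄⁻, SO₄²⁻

The first dissociation is complete, so H₂SO₄ itself is never the predominant species in water; pKa₂ = -log(1.21e-02) = 1.92. For a polyprotic acid the predominant species crosses at each pKa: below pKa_n the protonated form dominates, above it the deprotonated form does. At pH = 2.8, the predominant species is SO₄²⁻.

SO₄²⁻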